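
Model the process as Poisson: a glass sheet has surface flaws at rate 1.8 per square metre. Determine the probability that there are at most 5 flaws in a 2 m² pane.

0.8441

Over the interval, μ = 1.8 × 2 = 3.6 (a 2 m² pane = 2 square metres).
P(N ≤ 5) = Σ_{j=0}^{5} e^(−μ) μ^j/j! ≈ 0.8441.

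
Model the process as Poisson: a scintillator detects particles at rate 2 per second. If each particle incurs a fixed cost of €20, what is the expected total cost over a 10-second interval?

E[N] = 2 × 10 = 20 (a 10-second interval = 10 seconds); E[cost] = 20 × €20 = €400.

€400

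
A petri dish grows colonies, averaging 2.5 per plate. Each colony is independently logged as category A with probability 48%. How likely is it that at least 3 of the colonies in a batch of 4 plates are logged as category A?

0.8575

Thinning: the colonies that are logged as category A themselves form a Poisson process with rate 0.48 × 2.5 = 1.2 per plate.
Over the interval, μ = 1.2 × 4 = 4.8 (a batch of 4 plates = 4 plates).
P(N ≥ 3) = 1 − P(N ≤ 2) ≈ 0.8575.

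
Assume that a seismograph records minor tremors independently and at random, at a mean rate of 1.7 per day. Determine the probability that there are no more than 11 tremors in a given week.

Over the interval, μ = 1.7 × 7 = 11.9 (a week = 7 days).
P(N ≤ 11) = Σ_{j=0}^{11} e^(−μ) μ^j/j! ≈ 0.4731.

0.4731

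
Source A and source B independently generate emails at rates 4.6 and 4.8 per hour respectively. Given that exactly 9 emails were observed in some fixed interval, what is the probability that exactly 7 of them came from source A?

0.0631

Given the total, each event is independently from source A with probability p = λ_A/(λ_A+λ_B) = 4.6/9.4 ≈ 0.4894.
So K ~ Binomial(9, 4.6/9.4): P(K = 7) = C(9,7) · (4.6/9.4)^7 · (4.8/9.4)^2 ≈ 0.0631.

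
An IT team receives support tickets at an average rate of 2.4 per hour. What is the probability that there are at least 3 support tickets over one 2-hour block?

0.8575

Over the interval, μ = 2.4 × 2 = 4.8 (a 2-hour block = 2 hours).
P(N ≥ 3) = 1 − P(N ≤ 2) = 1 − Σ_{j=0}^{2} e^(−μ) μ^j/j! ≈ 0.8575.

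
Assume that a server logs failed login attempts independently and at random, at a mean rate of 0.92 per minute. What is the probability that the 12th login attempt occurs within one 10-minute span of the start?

Over the interval, μ = 0.92 × 10 = 9.2 (a 10-minute span = 10 minutes).
The 12th arrival falls in the interval iff at least 12 events occur there: P(S_12 ≤ t) = P(N ≥ 12) = 1 − P(N ≤ 11) ≈ 0.2168.

0.2168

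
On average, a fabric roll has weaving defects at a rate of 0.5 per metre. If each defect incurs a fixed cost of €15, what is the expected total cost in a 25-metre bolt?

E[N] = 0.5 × 25 = 12.5 (a 25-metre bolt = 25 metres); E[cost] = 12.5 × €15 = €187.5.

€187.5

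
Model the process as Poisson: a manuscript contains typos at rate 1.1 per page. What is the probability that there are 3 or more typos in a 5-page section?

0.9116

Over the interval, μ = 1.1 × 5 = 5.5 (a 5-page section = 5 pages).
P(N ≥ 3) = 1 − P(N ≤ 2) = 1 − Σ_{j=0}^{2} e^(−μ) μ^j/j! ≈ 0.9116.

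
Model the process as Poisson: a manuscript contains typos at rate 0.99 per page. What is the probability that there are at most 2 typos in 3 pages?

0.4299

Over the interval, μ = 0.99 × 3 = 2.97 (3 pages).
P(N ≤ 2) = Σ_{j=0}^{2} e^(−μ) μ^j/j! ≈ 0.4299.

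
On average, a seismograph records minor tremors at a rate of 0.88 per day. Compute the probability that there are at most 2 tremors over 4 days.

0.3172

Over the interval, μ = 0.88 × 4 = 3.52 (4 days).
P(N ≤ 2) = Σ_{j=0}^{2} e^(−μ) μ^j/j! ≈ 0.3172.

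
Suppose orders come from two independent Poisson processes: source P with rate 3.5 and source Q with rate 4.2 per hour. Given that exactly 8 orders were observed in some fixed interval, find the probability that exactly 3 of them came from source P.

Given the total, each event is independently from source P with probability p = λ_P/(λ_P+λ_Q) = 3.5/7.7 ≈ 0.4545.
So K ~ Binomial(8, 3.5/7.7): P(K = 3) = C(8,3) · (3.5/7.7)^3 · (4.2/7.7)^5 ≈ 0.2539.

0.2539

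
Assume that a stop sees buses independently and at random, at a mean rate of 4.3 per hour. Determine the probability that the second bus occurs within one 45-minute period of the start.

Over the interval, μ = 4.3 × 0.75 = 3.225 (a 45-minute period = 0.75 hours).
The second arrival falls in the interval iff at least 2 events occur there: P(S_2 ≤ t) = P(N ≥ 2) = 1 − P(N ≤ 1) ≈ 0.8320.

0.8320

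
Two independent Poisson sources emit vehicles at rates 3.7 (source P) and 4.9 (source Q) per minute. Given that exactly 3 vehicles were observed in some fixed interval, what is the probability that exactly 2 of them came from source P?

Given the total, each event is independently from source P with probability p = λ_P/(λ_P+λ_Q) = 3.7/8.6 ≈ 0.4302.
So K ~ Binomial(3, 3.7/8.6): P(K = 2) = C(3,2) · (3.7/8.6)^2 · (4.9/8.6)^1 ≈ 0.3164.

0.3164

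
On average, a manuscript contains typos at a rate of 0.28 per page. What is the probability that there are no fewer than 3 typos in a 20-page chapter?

Over the interval, μ = 0.28 × 20 = 5.6 (a 20-page chapter = 20 pages).
P(N ≥ 3) = 1 − P(N ≤ 2) = 1 − Σ_{j=0}^{2} e^(−μ) μ^j/j! ≈ 0.9176.

0.9176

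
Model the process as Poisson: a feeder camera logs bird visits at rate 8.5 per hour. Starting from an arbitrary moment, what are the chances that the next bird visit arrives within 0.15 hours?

0.7206

Inter-arrival times are exponential with rate λ = 8.5 per hour.
P(T ≤ 0.15) = 1 − e^(−λt) = 1 − e^(−8.5 × 0.15) = 1 − e^(−1.275) ≈ 0.7206.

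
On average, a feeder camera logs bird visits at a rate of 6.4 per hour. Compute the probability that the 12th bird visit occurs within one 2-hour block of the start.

Over the interval, μ = 6.4 × 2 = 12.8 (a 2-hour block = 2 hours).
The 12th arrival falls in the interval iff at least 12 events occur there: P(S_12 ≤ t) = P(N ≥ 12) = 1 − P(N ≤ 11) ≈ 0.6262.

0.6262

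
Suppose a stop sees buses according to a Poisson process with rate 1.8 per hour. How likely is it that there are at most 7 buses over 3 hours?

0.8217

Over the interval, μ = 1.8 × 3 = 5.4 (3 hours).
P(N ≤ 7) = Σ_{j=0}^{7} e^(−μ) μ^j/j! ≈ 0.8217.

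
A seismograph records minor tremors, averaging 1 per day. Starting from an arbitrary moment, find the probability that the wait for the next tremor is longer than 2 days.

0.1353

The wait for the next event is exponential with rate λ = 1 per day.
P(T > 2) = e^(−λt) = e^(−1 × 2) = e^(−2) ≈ 0.1353.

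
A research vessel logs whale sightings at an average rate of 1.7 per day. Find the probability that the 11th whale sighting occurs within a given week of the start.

Over the interval, μ = 1.7 × 7 = 11.9 (a week = 7 days).
The 11th arrival falls in the interval iff at least 11 events occur there: P(S_11 ≤ t) = P(N ≥ 11) = 1 − P(N ≤ 10) ≈ 0.6422.

0.6422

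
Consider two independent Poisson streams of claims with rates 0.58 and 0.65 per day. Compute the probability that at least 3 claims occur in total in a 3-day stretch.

0.7129

Independent Poisson processes superpose: combined rate λ = 0.58 + 0.65 = 1.23 per day.
Over the interval, μ = 1.23 × 3 = 3.69 (a 3-day stretch = 3 days).
P(N ≥ 3) = 1 − P(N ≤ 2) ≈ 0.7129.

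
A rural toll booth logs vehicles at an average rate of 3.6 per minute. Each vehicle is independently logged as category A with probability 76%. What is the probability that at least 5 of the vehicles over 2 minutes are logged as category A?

Thinning: the vehicles that are logged as category A themselves form a Poisson process with rate 0.76 × 3.6 = 2.736 per minute.
Over the interval, μ = 2.736 × 2 = 5.472 (2 minutes).
P(N ≥ 5) = 1 − P(N ≤ 4) ≈ 0.6381.

0.6381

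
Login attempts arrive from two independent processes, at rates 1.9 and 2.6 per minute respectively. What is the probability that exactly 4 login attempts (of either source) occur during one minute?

Independent Poisson processes superpose: combined rate λ = 1.9 + 2.6 = 4.5 per minute.
So μ = 4.5.
P(N = 4) = e^(−4.5) · 4.5^4/4! ≈ 0.1898.

0.1898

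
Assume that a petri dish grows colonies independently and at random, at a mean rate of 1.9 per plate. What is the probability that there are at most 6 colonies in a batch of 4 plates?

0.3646

Over the interval, μ = 1.9 × 4 = 7.6 (a batch of 4 plates = 4 plates).
P(N ≤ 6) = Σ_{j=0}^{6} e^(−μ) μ^j/j! ≈ 0.3646.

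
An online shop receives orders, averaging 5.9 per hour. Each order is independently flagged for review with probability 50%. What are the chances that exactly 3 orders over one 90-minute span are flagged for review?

Thinning: the orders that are flagged for review themselves form a Poisson process with rate 0.5 × 5.9 = 2.95 per hour.
Over the interval, μ = 2.95 × 1.5 = 4.425 (a 90-minute span = 1.5 hours).
P(N = 3) = e^(−4.425) · 4.425^3/3! ≈ 0.1729.

0.1729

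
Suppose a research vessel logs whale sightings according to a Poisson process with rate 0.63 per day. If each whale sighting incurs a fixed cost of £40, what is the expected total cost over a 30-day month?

E[N] = 0.63 × 30 = 18.9 (a 30-day month = 30 days); E[cost] = 18.9 × £40 = £756.

£756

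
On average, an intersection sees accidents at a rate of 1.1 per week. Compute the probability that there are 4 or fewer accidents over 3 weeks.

0.7626

Over the interval, μ = 1.1 × 3 = 3.3 (3 weeks).
P(N ≤ 4) = Σ_{j=0}^{4} e^(−μ) μ^j/j! ≈ 0.7626.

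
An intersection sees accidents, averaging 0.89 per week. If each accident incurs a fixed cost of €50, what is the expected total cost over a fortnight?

€89

E[N] = 0.89 × 2 = 1.78 (a fortnight = 2 weeks); E[cost] = 1.78 × €50 = €89.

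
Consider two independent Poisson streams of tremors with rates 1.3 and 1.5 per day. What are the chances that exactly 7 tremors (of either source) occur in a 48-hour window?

Independent Poisson processes superpose: combined rate λ = 1.3 + 1.5 = 2.8 per day.
Over the interval, μ = 2.8 × 2 = 5.6 (a 48-hour window = 2 days).
P(N = 7) = e^(−5.6) · 5.6^7/7! ≈ 0.1267.

0.1267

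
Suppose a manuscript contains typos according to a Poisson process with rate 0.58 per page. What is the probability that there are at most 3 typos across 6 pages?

0.5410

Over the interval, μ = 0.58 × 6 = 3.48 (6 pages).
P(N ≤ 3) = Σ_{j=0}^{3} e^(−μ) μ^j/j! ≈ 0.5410.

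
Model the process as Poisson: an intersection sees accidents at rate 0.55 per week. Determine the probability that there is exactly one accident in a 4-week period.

0.2438

Over the interval, μ = 0.55 × 4 = 2.2 (a 4-week period = 4 weeks).
P(N = 1) = e^(−μ) μ^1/1! = e^(−2.2) · 2.2^1/1 ≈ 0.2438.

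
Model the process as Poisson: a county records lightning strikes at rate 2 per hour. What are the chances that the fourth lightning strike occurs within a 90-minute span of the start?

Over the interval, μ = 2 × 1.5 = 3 (a 90-minute span = 1.5 hours).
The fourth arrival falls in the interval iff at least 4 events occur there: P(S_4 ≤ t) = P(N ≥ 4) = 1 − P(N ≤ 3) ≈ 0.3528.

0.3528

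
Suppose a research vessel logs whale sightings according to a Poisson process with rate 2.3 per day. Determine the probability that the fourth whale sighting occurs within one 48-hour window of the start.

Over the interval, μ = 2.3 × 2 = 4.6 (a 48-hour window = 2 days).
The fourth arrival falls in the interval iff at least 4 events occur there: P(S_4 ≤ t) = P(N ≥ 4) = 1 − P(N ≤ 3) ≈ 0.6743.

0.6743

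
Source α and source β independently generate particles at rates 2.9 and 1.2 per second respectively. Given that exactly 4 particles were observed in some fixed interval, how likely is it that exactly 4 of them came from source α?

Given the total, each event is independently from source α with probability p = λ_α/(λ_α+λ_β) = 2.9/4.1 ≈ 0.7073.
So K ~ Binomial(4, 2.9/4.1): P(K = 4) = C(4,4) · (2.9/4.1)^4 · (1.2/4.1)^0 ≈ 0.2503.

0.2503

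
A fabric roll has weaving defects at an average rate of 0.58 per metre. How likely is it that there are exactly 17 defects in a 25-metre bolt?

Over the interval, μ = 0.58 × 25 = 14.5 (a 25-metre bolt = 25 metres).
P(N = 17) = e^(−μ) μ^17/17! = e^(−14.5) · 14.5^17/355687428096000 ≈ 0.0785.

0.0785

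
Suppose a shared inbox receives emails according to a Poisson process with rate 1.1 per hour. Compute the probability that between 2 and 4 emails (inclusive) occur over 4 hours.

0.4849

Over the interval, μ = 1.1 × 4 = 4.4 (4 hours).
P(2 ≤ N ≤ 4) = Σ_{j=2}^{4} e^(−4.4) · 4.4^j/j! ≈ 0.4849.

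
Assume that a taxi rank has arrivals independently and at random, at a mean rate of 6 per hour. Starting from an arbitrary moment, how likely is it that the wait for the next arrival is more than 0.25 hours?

0.2231

The wait for the next event is exponential with rate λ = 6 per hour.
P(T > 0.25) = e^(−λt) = e^(−6 × 0.25) = e^(−1.5) ≈ 0.2231.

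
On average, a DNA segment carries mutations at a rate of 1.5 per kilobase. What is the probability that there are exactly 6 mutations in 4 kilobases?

Over the interval, μ = 1.5 × 4 = 6 (4 kilobases).
P(N = 6) = e^(−μ) μ^6/6! = e^(−6) · 6^6/720 ≈ 0.1606.

0.1606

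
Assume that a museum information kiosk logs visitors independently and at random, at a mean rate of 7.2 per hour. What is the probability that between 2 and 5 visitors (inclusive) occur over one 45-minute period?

0.5172

Over the interval, μ = 7.2 × 0.75 = 5.4 (a 45-minute period = 0.75 hours).
P(2 ≤ N ≤ 5) = Σ_{j=2}^{5} e^(−5.4) · 5.4^j/j! ≈ 0.5172.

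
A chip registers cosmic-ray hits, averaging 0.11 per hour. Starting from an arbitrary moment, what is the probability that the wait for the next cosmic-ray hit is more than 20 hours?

The wait for the next event is exponential with rate λ = 0.11 per hour.
P(T > 20) = e^(−λt) = e^(−0.11 × 20) = e^(−2.2) ≈ 0.1108.

0.1108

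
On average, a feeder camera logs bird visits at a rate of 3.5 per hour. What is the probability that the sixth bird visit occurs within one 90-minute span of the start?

0.4278

Over the interval, μ = 3.5 × 1.5 = 5.25 (a 90-minute span = 1.5 hours).
The sixth arrival falls in the interval iff at least 6 events occur there: P(S_6 ≤ t) = P(N ≥ 6) = 1 − P(N ≤ 5) ≈ 0.4278.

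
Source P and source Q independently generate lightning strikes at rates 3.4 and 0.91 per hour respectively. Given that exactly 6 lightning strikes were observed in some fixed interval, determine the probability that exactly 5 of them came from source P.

0.3870

Given the total, each event is independently from source P with probability p = λ_P/(λ_P+λ_Q) = 3.4/4.31 ≈ 0.7889.
So K ~ Binomial(6, 3.4/4.31): P(K = 5) = C(6,5) · (3.4/4.31)^5 · (0.91/4.31)^1 ≈ 0.3870.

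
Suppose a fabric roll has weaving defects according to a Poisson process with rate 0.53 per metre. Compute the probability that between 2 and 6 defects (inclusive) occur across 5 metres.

Over the interval, μ = 0.53 × 5 = 2.65 (5 metres).
P(2 ≤ N ≤ 6) = Σ_{j=2}^{6} e^(−2.65) · 2.65^j/j! ≈ 0.7233.

0.7233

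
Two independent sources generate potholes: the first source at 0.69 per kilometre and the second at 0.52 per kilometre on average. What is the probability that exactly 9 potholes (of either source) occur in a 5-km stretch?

0.0706

Independent Poisson processes superpose: combined rate λ = 0.69 + 0.52 = 1.21 per kilometre.
Over the interval, μ = 1.21 × 5 = 6.05 (a 5-km stretch = 5 kilometres).
P(N = 9) = e^(−6.05) · 6.05^9/9! ≈ 0.0706.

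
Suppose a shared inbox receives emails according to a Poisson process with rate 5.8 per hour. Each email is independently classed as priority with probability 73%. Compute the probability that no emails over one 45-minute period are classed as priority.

Thinning: the emails that are classed as priority themselves form a Poisson process with rate 0.73 × 5.8 = 4.234 per hour.
Over the interval, μ = 4.234 × 0.75 = 3.1755 (a 45-minute period = 0.75 hours).
P(N = 0) = e^(−3.1755) · 3.1755^0/0! ≈ 0.0418.

0.0418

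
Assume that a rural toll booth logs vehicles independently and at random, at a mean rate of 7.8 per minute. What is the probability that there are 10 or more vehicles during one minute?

With mean μ = 7.8 per minute,
P(N ≥ 10) = 1 − P(N ≤ 9) = 1 − Σ_{j=0}^{9} e^(−μ) μ^j/j! ≈ 0.2589.

0.2589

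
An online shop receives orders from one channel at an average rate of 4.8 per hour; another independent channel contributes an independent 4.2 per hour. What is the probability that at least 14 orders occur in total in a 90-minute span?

Independent Poisson processes superpose: combined rate λ = 4.8 + 4.2 = 9 per hour.
Over the interval, μ = 9 × 1.5 = 13.5 (a 90-minute span = 1.5 hours).
P(N ≥ 14) = 1 − P(N ≤ 13) ≈ 0.4818.

0.4818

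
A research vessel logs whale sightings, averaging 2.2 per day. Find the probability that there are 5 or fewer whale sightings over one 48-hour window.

0.7199

Over the interval, μ = 2.2 × 2 = 4.4 (a 48-hour window = 2 days).
P(N ≤ 5) = Σ_{j=0}^{5} e^(−μ) μ^j/j! ≈ 0.7199.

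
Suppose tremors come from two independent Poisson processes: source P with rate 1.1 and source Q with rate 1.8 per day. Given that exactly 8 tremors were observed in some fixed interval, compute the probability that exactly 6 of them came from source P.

0.0321

Given the total, each event is independently from source P with probability p = λ_P/(λ_P+λ_Q) = 1.1/2.9 ≈ 0.3793.
So K ~ Binomial(8, 1.1/2.9): P(K = 6) = C(8,6) · (1.1/2.9)^6 · (1.8/2.9)^2 ≈ 0.0321.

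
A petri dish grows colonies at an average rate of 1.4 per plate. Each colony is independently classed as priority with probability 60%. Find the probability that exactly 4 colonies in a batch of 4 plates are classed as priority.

Thinning: the colonies that are classed as priority themselves form a Poisson process with rate 0.6 × 1.4 = 0.84 per plate.
Over the interval, μ = 0.84 × 4 = 3.36 (a batch of 4 plates = 4 plates).
P(N = 4) = e^(−3.36) · 3.36^4/4! ≈ 0.1845.

0.1845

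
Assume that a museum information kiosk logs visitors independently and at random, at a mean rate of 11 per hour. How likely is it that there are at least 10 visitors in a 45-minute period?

0.3148

Over the interval, μ = 11 × 0.75 = 8.25 (a 45-minute period = 0.75 hours).
P(N ≥ 10) = 1 − P(N ≤ 9) = 1 − Σ_{j=0}^{9} e^(−μ) μ^j/j! ≈ 0.3148.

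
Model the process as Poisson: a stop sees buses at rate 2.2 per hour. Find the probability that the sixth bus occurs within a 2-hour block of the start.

Over the interval, μ = 2.2 × 2 = 4.4 (a 2-hour block = 2 hours).
The sixth arrival falls in the interval iff at least 6 events occur there: P(S_6 ≤ t) = P(N ≥ 6) = 1 − P(N ≤ 5) ≈ 0.2801.

0.2801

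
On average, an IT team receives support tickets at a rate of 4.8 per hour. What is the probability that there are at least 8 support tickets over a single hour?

With mean μ = 4.8 per hour,
P(N ≥ 8) = 1 − P(N ≤ 7) = 1 − Σ_{j=0}^{7} e^(−μ) μ^j/j! ≈ 0.1133.

0.1133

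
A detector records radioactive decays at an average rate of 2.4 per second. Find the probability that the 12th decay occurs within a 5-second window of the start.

Over the interval, μ = 2.4 × 5 = 12 (a 5-second window = 5 seconds).
The 12th arrival falls in the interval iff at least 12 events occur there: P(S_12 ≤ t) = P(N ≥ 12) = 1 − P(N ≤ 11) ≈ 0.5384.

0.5384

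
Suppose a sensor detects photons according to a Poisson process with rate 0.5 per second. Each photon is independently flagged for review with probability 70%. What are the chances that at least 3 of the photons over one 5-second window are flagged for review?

0.2560

Thinning: the photons that are flagged for review themselves form a Poisson process with rate 0.7 × 0.5 = 0.35 per second.
Over the interval, μ = 0.35 × 5 = 1.75 (a 5-second window = 5 seconds).
P(N ≥ 3) = 1 − P(N ≤ 2) ≈ 0.2560.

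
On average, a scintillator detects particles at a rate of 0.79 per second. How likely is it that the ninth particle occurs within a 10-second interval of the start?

Over the interval, μ = 0.79 × 10 = 7.9 (a 10-second interval = 10 seconds).
The ninth arrival falls in the interval iff at least 9 events occur there: P(S_9 ≤ t) = P(N ≥ 9) = 1 − P(N ≤ 8) ≈ 0.3935.

0.3935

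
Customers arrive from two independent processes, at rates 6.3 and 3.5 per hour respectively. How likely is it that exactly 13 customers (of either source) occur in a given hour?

Independent Poisson processes superpose: combined rate λ = 6.3 + 3.5 = 9.8 per hour.
So μ = 9.8.
P(N = 13) = e^(−9.8) · 9.8^13/13! ≈ 0.0685.

0.0685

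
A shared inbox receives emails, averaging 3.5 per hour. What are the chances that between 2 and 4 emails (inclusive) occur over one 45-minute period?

Over the interval, μ = 3.5 × 0.75 = 2.625 (a 45-minute period = 0.75 hours).
P(2 ≤ N ≤ 4) = Σ_{j=2}^{4} e^(−2.625) · 2.625^j/j! ≈ 0.6113.

0.6113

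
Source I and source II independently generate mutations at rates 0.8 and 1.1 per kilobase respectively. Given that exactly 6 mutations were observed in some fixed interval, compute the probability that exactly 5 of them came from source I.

Given the total, each event is independently from source I with probability p = λ_I/(λ_I+λ_II) = 0.8/1.9 ≈ 0.4211.
So K ~ Binomial(6, 0.8/1.9): P(K = 5) = C(6,5) · (0.8/1.9)^5 · (1.1/1.9)^1 ≈ 0.0460.

0.0460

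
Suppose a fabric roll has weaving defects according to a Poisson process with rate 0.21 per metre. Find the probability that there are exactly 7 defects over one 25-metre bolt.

Over the interval, μ = 0.21 × 25 = 5.25 (a 25-metre bolt = 25 metres).
P(N = 7) = e^(−μ) μ^7/7! = e^(−5.25) · 5.25^7/5040 ≈ 0.1145.

0.1145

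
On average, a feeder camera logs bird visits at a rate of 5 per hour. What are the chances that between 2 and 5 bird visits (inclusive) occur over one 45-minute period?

0.7112

Over the interval, μ = 5 × 0.75 = 3.75 (a 45-minute period = 0.75 hours).
P(2 ≤ N ≤ 5) = Σ_{j=2}^{5} e^(−3.75) · 3.75^j/j! ≈ 0.7112.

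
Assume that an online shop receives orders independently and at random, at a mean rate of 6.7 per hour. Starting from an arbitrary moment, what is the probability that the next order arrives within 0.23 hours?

Inter-arrival times are exponential with rate λ = 6.7 per hour.
P(T ≤ 0.23) = 1 − e^(−λt) = 1 − e^(−6.7 × 0.23) = 1 − e^(−1.541) ≈ 0.7858.

0.7858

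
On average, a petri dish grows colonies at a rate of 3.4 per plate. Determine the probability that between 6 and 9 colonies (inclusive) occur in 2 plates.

0.5232

Over the interval, μ = 3.4 × 2 = 6.8 (2 plates).
P(6 ≤ N ≤ 9) = Σ_{j=6}^{9} e^(−6.8) · 6.8^j/j! ≈ 0.5232.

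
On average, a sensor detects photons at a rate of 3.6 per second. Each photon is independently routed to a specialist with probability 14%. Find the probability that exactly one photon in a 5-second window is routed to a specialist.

Thinning: the photons that are routed to a specialist themselves form a Poisson process with rate 0.14 × 3.6 = 0.504 per second.
Over the interval, μ = 0.504 × 5 = 2.52 (a 5-second window = 5 seconds).
P(N = 1) = e^(−2.52) · 2.52^1/1! ≈ 0.2028.

0.2028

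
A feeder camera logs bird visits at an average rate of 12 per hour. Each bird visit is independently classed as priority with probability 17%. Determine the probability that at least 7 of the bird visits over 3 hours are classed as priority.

0.4130

Thinning: the bird visits that are classed as priority themselves form a Poisson process with rate 0.17 × 12 = 2.04 per hour.
Over the interval, μ = 2.04 × 3 = 6.12 (3 hours).
P(N ≥ 7) = 1 − P(N ≤ 6) ≈ 0.4130.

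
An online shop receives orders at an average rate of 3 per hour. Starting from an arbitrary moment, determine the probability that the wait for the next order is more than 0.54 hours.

The wait for the next event is exponential with rate λ = 3 per hour.
P(T > 0.54) = e^(−λt) = e^(−3 × 0.54) = e^(−1.62) ≈ 0.1979.

0.1979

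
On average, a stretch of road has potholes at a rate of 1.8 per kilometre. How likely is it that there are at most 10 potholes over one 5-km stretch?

0.7060

Over the interval, μ = 1.8 × 5 = 9 (a 5-km stretch = 5 kilometres).
P(N ≤ 10) = Σ_{j=0}^{10} e^(−μ) μ^j/j! ≈ 0.7060.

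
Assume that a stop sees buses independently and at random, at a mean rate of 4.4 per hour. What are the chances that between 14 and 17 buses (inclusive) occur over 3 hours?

Over the interval, μ = 4.4 × 3 = 13.2 (3 hours).
P(14 ≤ N ≤ 17) = Σ_{j=14}^{17} e^(−13.2) · 13.2^j/j! ≈ 0.3281.

0.3281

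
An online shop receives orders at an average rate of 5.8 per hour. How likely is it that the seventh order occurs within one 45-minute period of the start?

0.1502

Over the interval, μ = 5.8 × 0.75 = 4.35 (a 45-minute period = 0.75 hours).
The seventh arrival falls in the interval iff at least 7 events occur there: P(S_7 ≤ t) = P(N ≥ 7) = 1 − P(N ≤ 6) ≈ 0.1502.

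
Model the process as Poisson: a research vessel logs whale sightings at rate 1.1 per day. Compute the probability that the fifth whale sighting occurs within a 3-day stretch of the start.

Over the interval, μ = 1.1 × 3 = 3.3 (a 3-day stretch = 3 days).
The fifth arrival falls in the interval iff at least 5 events occur there: P(S_5 ≤ t) = P(N ≥ 5) = 1 − P(N ≤ 4) ≈ 0.2374.

0.2374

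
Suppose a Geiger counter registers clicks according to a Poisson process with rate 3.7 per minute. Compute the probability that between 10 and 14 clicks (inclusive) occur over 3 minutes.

0.5169

Over the interval, μ = 3.7 × 3 = 11.1 (3 minutes).
P(10 ≤ N ≤ 14) = Σ_{j=10}^{14} e^(−11.1) · 11.1^j/j! ≈ 0.5169.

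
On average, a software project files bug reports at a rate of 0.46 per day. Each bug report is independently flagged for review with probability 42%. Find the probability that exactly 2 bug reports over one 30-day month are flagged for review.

0.0511

Thinning: the bug reports that are flagged for review themselves form a Poisson process with rate 0.42 × 0.46 = 0.1932 per day.
Over the interval, μ = 0.1932 × 30 = 5.796 (a 30-day month = 30 days).
P(N = 2) = e^(−5.796) · 5.796^2/2! ≈ 0.0511.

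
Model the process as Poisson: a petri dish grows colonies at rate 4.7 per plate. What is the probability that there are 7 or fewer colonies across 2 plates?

0.2792

Over the interval, μ = 4.7 × 2 = 9.4 (2 plates).
P(N ≤ 7) = Σ_{j=0}^{7} e^(−μ) μ^j/j! ≈ 0.2792.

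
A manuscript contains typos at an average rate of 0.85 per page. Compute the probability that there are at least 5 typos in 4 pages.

Over the interval, μ = 0.85 × 4 = 3.4 (4 pages).
P(N ≥ 5) = 1 − P(N ≤ 4) = 1 − Σ_{j=0}^{4} e^(−μ) μ^j/j! ≈ 0.2558.

0.2558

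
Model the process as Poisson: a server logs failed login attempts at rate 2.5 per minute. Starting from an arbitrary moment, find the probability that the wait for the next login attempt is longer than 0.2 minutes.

0.6065

The wait for the next event is exponential with rate λ = 2.5 per minute.
P(T > 0.2) = e^(−λt) = e^(−2.5 × 0.2) = e^(−0.5) ≈ 0.6065.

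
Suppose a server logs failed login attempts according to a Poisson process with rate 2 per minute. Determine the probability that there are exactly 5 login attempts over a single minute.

0.0361

With mean μ = 2 per minute,
P(N = 5) = e^(−μ) μ^5/5! = e^(−2) · 2^5/120 ≈ 0.0361.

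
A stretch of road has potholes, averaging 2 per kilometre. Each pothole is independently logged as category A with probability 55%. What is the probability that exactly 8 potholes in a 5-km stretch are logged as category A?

0.0849

Thinning: the potholes that are logged as category A themselves form a Poisson process with rate 0.55 × 2 = 1.1 per kilometre.
Over the interval, μ = 1.1 × 5 = 5.5 (a 5-km stretch = 5 kilometres).
P(N = 8) = e^(−5.5) · 5.5^8/8! ≈ 0.0849.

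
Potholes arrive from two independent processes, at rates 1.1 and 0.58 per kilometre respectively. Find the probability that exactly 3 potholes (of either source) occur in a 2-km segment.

0.2196

Independent Poisson processes superpose: combined rate λ = 1.1 + 0.58 = 1.68 per kilometre.
Over the interval, μ = 1.68 × 2 = 3.36 (a 2-km segment = 2 kilometres).
P(N = 3) = e^(−3.36) · 3.36^3/3! ≈ 0.2196.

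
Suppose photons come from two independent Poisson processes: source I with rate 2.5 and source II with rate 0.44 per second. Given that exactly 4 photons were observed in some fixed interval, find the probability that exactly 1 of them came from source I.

0.0114

Given the total, each event is independently from source I with probability p = λ_I/(λ_I+λ_II) = 2.5/2.94 ≈ 0.8503.
So K ~ Binomial(4, 2.5/2.94): P(K = 1) = C(4,1) · (2.5/2.94)^1 · (0.44/2.94)^3 ≈ 0.0114.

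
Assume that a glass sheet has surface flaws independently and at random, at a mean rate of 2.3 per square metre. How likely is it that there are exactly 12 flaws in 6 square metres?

Over the interval, μ = 2.3 × 6 = 13.8 (6 square metres).
P(N = 12) = e^(−μ) μ^12/12! = e^(−13.8) · 13.8^12/479001600 ≈ 0.1011.

0.1011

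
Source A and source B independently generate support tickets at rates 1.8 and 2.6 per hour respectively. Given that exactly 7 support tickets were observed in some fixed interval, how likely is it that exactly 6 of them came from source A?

0.0194

Given the total, each event is independently from source A with probability p = λ_A/(λ_A+λ_B) = 1.8/4.4 ≈ 0.4091.
So K ~ Binomial(7, 1.8/4.4): P(K = 6) = C(7,6) · (1.8/4.4)^6 · (2.6/4.4)^1 ≈ 0.0194.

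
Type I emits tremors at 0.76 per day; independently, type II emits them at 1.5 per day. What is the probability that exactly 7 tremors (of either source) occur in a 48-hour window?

0.0833

Independent Poisson processes superpose: combined rate λ = 0.76 + 1.5 = 2.26 per day.
Over the interval, μ = 2.26 × 2 = 4.52 (a 48-hour window = 2 days).
P(N = 7) = e^(−4.52) · 4.52^7/7! ≈ 0.0833.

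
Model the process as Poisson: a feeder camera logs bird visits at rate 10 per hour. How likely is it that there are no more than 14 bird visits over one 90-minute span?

0.4657

Over the interval, μ = 10 × 1.5 = 15 (a 90-minute span = 1.5 hours).
P(N ≤ 14) = Σ_{j=0}^{14} e^(−μ) μ^j/j! ≈ 0.4657.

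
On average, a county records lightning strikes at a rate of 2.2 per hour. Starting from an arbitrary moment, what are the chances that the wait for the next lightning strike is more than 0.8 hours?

The wait for the next event is exponential with rate λ = 2.2 per hour.
P(T > 0.8) = e^(−λt) = e^(−2.2 × 0.8) = e^(−1.76) ≈ 0.1720.

0.1720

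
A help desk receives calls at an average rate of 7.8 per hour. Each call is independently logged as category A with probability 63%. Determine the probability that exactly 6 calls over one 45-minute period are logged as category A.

Thinning: the calls that are logged as category A themselves form a Poisson process with rate 0.63 × 7.8 = 4.914 per hour.
Over the interval, μ = 4.914 × 0.75 = 3.6855 (a 45-minute period = 0.75 hours).
P(N = 6) = e^(−3.6855) · 3.6855^6/6! ≈ 0.0873.

0.0873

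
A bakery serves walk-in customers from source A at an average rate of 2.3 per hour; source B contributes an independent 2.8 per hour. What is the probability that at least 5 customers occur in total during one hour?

0.5769

Independent Poisson processes superpose: combined rate λ = 2.3 + 2.8 = 5.1 per hour.
So μ = 5.1.
P(N ≥ 5) = 1 − P(N ≤ 4) ≈ 0.5769.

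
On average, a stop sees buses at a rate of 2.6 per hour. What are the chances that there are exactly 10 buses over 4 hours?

0.1241

Over the interval, μ = 2.6 × 4 = 10.4 (4 hours).
P(N = 10) = e^(−μ) μ^10/10! = e^(−10.4) · 10.4^10/3628800 ≈ 0.1241.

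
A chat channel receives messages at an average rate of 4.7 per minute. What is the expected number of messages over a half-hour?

141

E[N] = λt = 4.7 × 30 = 141 (a half-hour = 30 minutes).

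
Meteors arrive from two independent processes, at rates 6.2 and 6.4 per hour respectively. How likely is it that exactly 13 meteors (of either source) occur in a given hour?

0.1093

Independent Poisson processes superpose: combined rate λ = 6.2 + 6.4 = 12.6 per hour.
So μ = 12.6.
P(N = 13) = e^(−12.6) · 12.6^13/13! ≈ 0.1093.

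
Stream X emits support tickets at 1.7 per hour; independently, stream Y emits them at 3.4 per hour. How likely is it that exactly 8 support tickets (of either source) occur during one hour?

0.0692

Independent Poisson processes superpose: combined rate λ = 1.7 + 3.4 = 5.1 per hour.
So μ = 5.1.
P(N = 8) = e^(−5.1) · 5.1^8/8! ≈ 0.0692.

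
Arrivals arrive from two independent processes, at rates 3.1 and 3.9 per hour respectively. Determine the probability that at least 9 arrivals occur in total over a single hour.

Independent Poisson processes superpose: combined rate λ = 3.1 + 3.9 = 7 per hour.
So μ = 7.
P(N ≥ 9) = 1 − P(N ≤ 8) ≈ 0.2709.

0.2709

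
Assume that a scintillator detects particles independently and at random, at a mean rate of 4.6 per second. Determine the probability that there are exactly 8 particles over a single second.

With mean μ = 4.6 per second,
P(N = 8) = e^(−μ) μ^8/8! = e^(−4.6) · 4.6^8/40320 ≈ 0.0500.

0.0500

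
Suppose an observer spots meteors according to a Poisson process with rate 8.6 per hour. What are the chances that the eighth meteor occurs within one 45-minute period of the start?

Over the interval, μ = 8.6 × 0.75 = 6.45 (a 45-minute period = 0.75 hours).
The eighth arrival falls in the interval iff at least 8 events occur there: P(S_8 ≤ t) = P(N ≥ 8) = 1 − P(N ≤ 7) ≈ 0.3199.

0.3199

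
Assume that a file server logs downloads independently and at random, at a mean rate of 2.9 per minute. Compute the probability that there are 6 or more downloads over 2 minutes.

0.5217

Over the interval, μ = 2.9 × 2 = 5.8 (2 minutes).
P(N ≥ 6) = 1 − P(N ≤ 5) = 1 − Σ_{j=0}^{5} e^(−μ) μ^j/j! ≈ 0.5217.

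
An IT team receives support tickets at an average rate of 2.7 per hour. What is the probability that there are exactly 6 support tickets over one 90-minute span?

0.1068

Over the interval, μ = 2.7 × 1.5 = 4.05 (a 90-minute span = 1.5 hours).
P(N = 6) = e^(−μ) μ^6/6! = e^(−4.05) · 4.05^6/720 ≈ 0.1068.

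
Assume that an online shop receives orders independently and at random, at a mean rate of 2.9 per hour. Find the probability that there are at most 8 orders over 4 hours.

0.1830

Over the interval, μ = 2.9 × 4 = 11.6 (4 hours).
P(N ≤ 8) = Σ_{j=0}^{8} e^(−μ) μ^j/j! ≈ 0.1830.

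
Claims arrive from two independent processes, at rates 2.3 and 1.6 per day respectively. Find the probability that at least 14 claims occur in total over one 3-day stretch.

0.2872

Independent Poisson processes superpose: combined rate λ = 2.3 + 1.6 = 3.9 per day.
Over the interval, μ = 3.9 × 3 = 11.7 (a 3-day stretch = 3 days).
P(N ≥ 14) = 1 − P(N ≤ 13) ≈ 0.2872.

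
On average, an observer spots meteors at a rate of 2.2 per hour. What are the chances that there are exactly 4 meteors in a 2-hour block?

Over the interval, μ = 2.2 × 2 = 4.4 (a 2-hour block = 2 hours).
P(N = 4) = e^(−μ) μ^4/4! = e^(−4.4) · 4.4^4/24 ≈ 0.1917.

0.1917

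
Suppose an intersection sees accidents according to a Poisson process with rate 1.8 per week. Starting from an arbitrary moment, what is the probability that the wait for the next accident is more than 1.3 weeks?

0.0963

The wait for the next event is exponential with rate λ = 1.8 per week.
P(T > 1.3) = e^(−λt) = e^(−1.8 × 1.3) = e^(−2.34) ≈ 0.0963.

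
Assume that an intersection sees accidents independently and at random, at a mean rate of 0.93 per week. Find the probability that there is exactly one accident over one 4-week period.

Over the interval, μ = 0.93 × 4 = 3.72 (a 4-week period = 4 weeks).
P(N = 1) = e^(−μ) μ^1/1! = e^(−3.72) · 3.72^1/1 ≈ 0.0902.

0.0902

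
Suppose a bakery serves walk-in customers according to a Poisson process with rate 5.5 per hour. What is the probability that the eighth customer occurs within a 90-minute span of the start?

0.5814

Over the interval, μ = 5.5 × 1.5 = 8.25 (a 90-minute span = 1.5 hours).
The eighth arrival falls in the interval iff at least 8 events occur there: P(S_8 ≤ t) = P(N ≥ 8) = 1 − P(N ≤ 7) ≈ 0.5814.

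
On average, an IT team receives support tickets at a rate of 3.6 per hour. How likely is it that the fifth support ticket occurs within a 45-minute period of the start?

0.1371

Over the interval, μ = 3.6 × 0.75 = 2.7 (a 45-minute period = 0.75 hours).
The fifth arrival falls in the interval iff at least 5 events occur there: P(S_5 ≤ t) = P(N ≥ 5) = 1 − P(N ≤ 4) ≈ 0.1371.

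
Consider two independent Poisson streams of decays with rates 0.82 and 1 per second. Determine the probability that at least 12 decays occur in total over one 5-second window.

0.2068

Independent Poisson processes superpose: combined rate λ = 0.82 + 1 = 1.82 per second.
Over the interval, μ = 1.82 × 5 = 9.1 (a 5-second window = 5 seconds).
P(N ≥ 12) = 1 − P(N ≤ 11) ≈ 0.2068.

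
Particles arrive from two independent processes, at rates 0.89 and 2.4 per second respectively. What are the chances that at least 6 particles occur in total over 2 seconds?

0.6425

Independent Poisson processes superpose: combined rate λ = 0.89 + 2.4 = 3.29 per second.
Over the interval, μ = 3.29 × 2 = 6.58 (2 seconds).
P(N ≥ 6) = 1 − P(N ≤ 5) ≈ 0.6425.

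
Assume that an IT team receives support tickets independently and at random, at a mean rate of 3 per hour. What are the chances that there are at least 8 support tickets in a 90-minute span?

Over the interval, μ = 3 × 1.5 = 4.5 (a 90-minute span = 1.5 hours).
P(N ≥ 8) = 1 − P(N ≤ 7) = 1 − Σ_{j=0}^{7} e^(−μ) μ^j/j! ≈ 0.0866.

0.0866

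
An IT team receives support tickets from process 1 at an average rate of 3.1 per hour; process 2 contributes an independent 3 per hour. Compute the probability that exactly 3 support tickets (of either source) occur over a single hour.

Independent Poisson processes superpose: combined rate λ = 3.1 + 3 = 6.1 per hour.
So μ = 6.1.
P(N = 3) = e^(−6.1) · 6.1^3/3! ≈ 0.0848.

0.0848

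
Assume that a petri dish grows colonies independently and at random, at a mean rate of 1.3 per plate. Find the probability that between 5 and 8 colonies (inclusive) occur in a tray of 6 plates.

Over the interval, μ = 1.3 × 6 = 7.8 (a tray of 6 plates = 6 plates).
P(5 ≤ N ≤ 8) = Σ_{j=5}^{8} e^(−7.8) · 7.8^j/j! ≈ 0.5088.

0.5088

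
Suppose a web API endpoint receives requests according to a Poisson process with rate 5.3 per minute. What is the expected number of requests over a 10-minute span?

E[N] = λt = 5.3 × 10 = 53 (a 10-minute span = 10 minutes).

53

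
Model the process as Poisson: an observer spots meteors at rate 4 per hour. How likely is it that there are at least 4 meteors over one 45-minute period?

0.3528

Over the interval, μ = 4 × 0.75 = 3 (a 45-minute period = 0.75 hours).
P(N ≥ 4) = 1 − P(N ≤ 3) = 1 − Σ_{j=0}^{3} e^(−μ) μ^j/j! ≈ 0.3528.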